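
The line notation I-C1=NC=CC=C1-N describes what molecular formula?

Heavy atoms from the SMILES: 5 C, 1 I, 2 N.
Implicit hydrogens by atom environment:
  3 × C (aromatic): 1 H each → 3
  2 × C (aromatic): no H
  1 × I: no H
  1 × N: 2 H
  1 × N (aromatic): no H
  Total hydrogens = 5.
Molecular formula: C5H5IN2

C5H5IN2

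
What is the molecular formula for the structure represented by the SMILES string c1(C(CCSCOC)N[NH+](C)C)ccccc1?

Heavy atoms from the SMILES: 13 C, 2 N, 1 O, 1 S.
Implicit hydrogens by atom environment:
  5 × C (aromatic): 1 H each → 5
  3 × C: 3 H each → 9
  3 × C: 2 H each → 6
  1 × C: 1 H
  1 × C (aromatic): no H
  1 × N: 1 H
  1 × N (charge +1): 1 H
  1 × O: no H
  1 × S: no H
  Total hydrogens = 23.
Net charge +1.
Molecular formula: C13H23N2OS+

C13H23N2OS+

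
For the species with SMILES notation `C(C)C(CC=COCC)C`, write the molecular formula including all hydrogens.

C9H18O

Heavy atoms from the SMILES: 9 C, 1 O.
Implicit hydrogens by atom environment:
  3 × C: 3 H each → 9
  3 × C: 2 H each → 6
  3 × C: 1 H each → 3
  1 × O: no H
  Total hydrogens = 18.
Molecular formula: C9H18O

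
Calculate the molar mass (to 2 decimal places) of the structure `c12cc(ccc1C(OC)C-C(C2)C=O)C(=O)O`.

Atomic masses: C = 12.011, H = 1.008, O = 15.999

Molecular formula: C13H14O4.
M = 13×12.011 + 14×1.008 + 4×15.999 = 234.25 g/mol.

234.25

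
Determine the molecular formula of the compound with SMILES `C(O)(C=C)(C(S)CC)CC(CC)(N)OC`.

C11H23NO2S

Heavy atoms from the SMILES: 11 C, 1 N, 2 O, 1 S.
Implicit hydrogens by atom environment:
  4 × C: 2 H each → 8
  3 × C: 3 H each → 9
  2 × C: 1 H each → 2
  2 × C: no H
  1 × N: 2 H
  1 × O: 1 H
  1 × O: no H
  1 × S: 1 H
  Total hydrogens = 23.
Molecular formula: C11H23NO2S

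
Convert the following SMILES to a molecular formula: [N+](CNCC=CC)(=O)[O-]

C5H10N2O2

Heavy atoms from the SMILES: 5 C, 2 N, 2 O.
Implicit hydrogens by atom environment:
  2 × C: 2 H each → 4
  2 × C: 1 H each → 2
  1 × C: 3 H
  1 × N: 1 H
  1 × N (charge +1): no H
  1 × O: no H
  1 × O (charge -1): no H
  Total hydrogens = 10.
Molecular formula: C5H10N2O2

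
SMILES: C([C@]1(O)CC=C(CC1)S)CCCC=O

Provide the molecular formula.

Heavy atoms from the SMILES: 11 C, 2 O, 1 S.
Implicit hydrogens by atom environment:
  7 × C: 2 H each → 14
  2 × C: 1 H each → 2
  2 × C: no H
  1 × O: 1 H
  1 × O: no H
  1 × S: 1 H
  Total hydrogens = 18.
Molecular formula: C11H18O2S

C11H18O2S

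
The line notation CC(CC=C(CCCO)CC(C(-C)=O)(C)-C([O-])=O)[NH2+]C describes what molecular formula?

Heavy atoms from the SMILES: 15 C, 1 N, 4 O.
Implicit hydrogens by atom environment:
  5 × C: 2 H each → 10
  4 × C: 3 H each → 12
  4 × C: no H
  2 × C: 1 H each → 2
  2 × O: no H
  1 × N (charge +1): 2 H
  1 × O: 1 H
  1 × O (charge -1): no H
  Total hydrogens = 27.
Molecular formula: C15H27NO4

C15H27NO4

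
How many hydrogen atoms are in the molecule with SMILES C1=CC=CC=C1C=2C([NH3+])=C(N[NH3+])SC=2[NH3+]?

15

Hydrogens are implicit in SMILES; fill each atom to its normal valence:
  5 × C (aromatic): 1 H each → 5
  5 × C (aromatic): no H
  3 × N (charge +1): 3 H each → 9
  1 × N: 1 H
  1 × S (aromatic): no H
  Total hydrogens = 15.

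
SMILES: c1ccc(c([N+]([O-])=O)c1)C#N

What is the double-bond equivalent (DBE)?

7

Molecular formula from the SMILES: C7H4N2O2.
DoU = (2C + 2 + N − H − X)/2 = (2·7 + 2 + 2 − 4 − 0)/2 = 14/2 = 7.
(Structurally: 1 ring(s) + 6 π bond(s) = 7.)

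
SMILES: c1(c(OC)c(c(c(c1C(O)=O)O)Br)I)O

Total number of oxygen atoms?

5

The symbol for oxygen appears 5 times in the SMILES.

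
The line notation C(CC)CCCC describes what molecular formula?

C7H16

Heavy atoms from the SMILES: 7 C.
Implicit hydrogens by atom environment:
  5 × C: 2 H each → 10
  2 × C: 3 H each → 6
  Total hydrogens = 16.
Molecular formula: C7H16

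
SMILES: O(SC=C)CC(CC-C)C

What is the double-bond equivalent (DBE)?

Molecular formula from the SMILES: C8H16OS.
DoU = (2C + 2 + N − H − X)/2 = (2·8 + 2 + 0 − 16 − 0)/2 = 2/2 = 1.
(Structurally: 0 ring(s) + 1 π bond(s) = 1.)

1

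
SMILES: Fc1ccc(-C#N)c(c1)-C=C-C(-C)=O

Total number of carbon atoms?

11

The symbol for carbon appears 11 times in the SMILES. Lowercase c denotes aromatic carbon and counts toward C.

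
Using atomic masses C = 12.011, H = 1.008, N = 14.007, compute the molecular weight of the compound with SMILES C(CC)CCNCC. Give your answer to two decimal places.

Molecular formula: C7H17N.
M = 7×12.011 + 17×1.008 + 1×14.007 = 115.22 g/mol.

115.22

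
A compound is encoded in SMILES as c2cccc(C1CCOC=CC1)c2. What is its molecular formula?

C12H14O

Heavy atoms from the SMILES: 12 C, 1 O.
Implicit hydrogens by atom environment:
  5 × C (aromatic): 1 H each → 5
  3 × C: 2 H each → 6
  3 × C: 1 H each → 3
  1 × C (aromatic): no H
  1 × O: no H
  Total hydrogens = 14.
Molecular formula: C12H14O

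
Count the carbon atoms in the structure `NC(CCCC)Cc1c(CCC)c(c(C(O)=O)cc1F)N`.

The symbol for carbon appears 16 times in the SMILES. Lowercase c denotes aromatic carbon and counts toward C.

16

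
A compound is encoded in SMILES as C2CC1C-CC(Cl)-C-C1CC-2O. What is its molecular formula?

Heavy atoms from the SMILES: 10 C, 1 Cl, 1 O.
Implicit hydrogens by atom environment:
  6 × C: 2 H each → 12
  4 × C: 1 H each → 4
  1 × Cl: no H
  1 × O: 1 H
  Total hydrogens = 17.
Molecular formula: C10H17ClO

C10H17ClO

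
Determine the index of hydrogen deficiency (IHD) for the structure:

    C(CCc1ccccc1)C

Molecular formula from the SMILES: C10H14.
DoU = (2C + 2 + N − H − X)/2 = (2·10 + 2 + 0 − 14 − 0)/2 = 8/2 = 4.
(Structurally: 1 ring(s) + 3 π bond(s) = 4.)

4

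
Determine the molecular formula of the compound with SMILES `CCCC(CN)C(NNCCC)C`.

C10H25N3

Heavy atoms from the SMILES: 10 C, 3 N.
Implicit hydrogens by atom environment:
  5 × C: 2 H each → 10
  3 × C: 3 H each → 9
  2 × C: 1 H each → 2
  2 × N: 1 H each → 2
  1 × N: 2 H
  Total hydrogens = 25.
Molecular formula: C10H25N3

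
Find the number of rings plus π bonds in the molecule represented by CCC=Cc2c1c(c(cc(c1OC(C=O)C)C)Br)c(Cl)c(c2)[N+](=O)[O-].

Molecular formula from the SMILES: C18H17BrClNO4.
DoU = (2C + 2 + N − H − X)/2 = (2·18 + 2 + 1 − 17 − 2)/2 = 20/2 = 10.
(Structurally: 2 ring(s) + 8 π bond(s) = 10.)

10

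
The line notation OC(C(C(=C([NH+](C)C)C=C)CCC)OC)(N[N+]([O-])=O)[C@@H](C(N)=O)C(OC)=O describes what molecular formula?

C16H29N4O7+

Heavy atoms from the SMILES: 16 C, 4 N, 7 O.
Implicit hydrogens by atom environment:
  5 × C: 3 H each → 15
  5 × C: no H
  5 × O: no H
  3 × C: 2 H each → 6
  3 × C: 1 H each → 3
  1 × N: 2 H
  1 × N: 1 H
  1 × N (charge +1): 1 H
  1 × N (charge +1): no H
  1 × O: 1 H
  1 × O (charge -1): no H
  Total hydrogens = 29.
Net charge +1.
Molecular formula: C16H29N4O7+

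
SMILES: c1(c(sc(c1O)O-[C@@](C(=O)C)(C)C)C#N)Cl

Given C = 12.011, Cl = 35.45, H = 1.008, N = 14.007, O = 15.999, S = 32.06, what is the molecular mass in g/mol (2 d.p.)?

259.70

Molecular formula: C10H10ClNO3S.
M = 10×12.011 + 1×35.45 + 10×1.008 + 1×14.007 + 3×15.999 + 1×32.06 = 259.70 g/mol.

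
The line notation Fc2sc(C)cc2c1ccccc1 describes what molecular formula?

Heavy atoms from the SMILES: 11 C, 1 F, 1 S.
Implicit hydrogens by atom environment:
  6 × C (aromatic): 1 H each → 6
  4 × C (aromatic): no H
  1 × C: 3 H
  1 × F: no H
  1 × S (aromatic): no H
  Total hydrogens = 9.
Molecular formula: C11H9FS

C11H9FS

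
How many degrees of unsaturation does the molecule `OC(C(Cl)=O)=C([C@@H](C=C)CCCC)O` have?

Molecular formula from the SMILES: C10H15ClO3.
DoU = (2C + 2 + N − H − X)/2 = (2·10 + 2 + 0 − 15 − 1)/2 = 6/2 = 3.
(Structurally: 0 ring(s) + 3 π bond(s) = 3.)

3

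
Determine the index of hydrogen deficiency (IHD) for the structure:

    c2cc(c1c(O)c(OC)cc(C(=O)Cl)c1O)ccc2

9

Molecular formula from the SMILES: C14H11ClO4.
DoU = (2C + 2 + N − H − X)/2 = (2·14 + 2 + 0 − 11 − 1)/2 = 18/2 = 9.
(Structurally: 2 ring(s) + 7 π bond(s) = 9.)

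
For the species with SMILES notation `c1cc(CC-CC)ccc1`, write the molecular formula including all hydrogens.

C10H14

Heavy atoms from the SMILES: 10 C.
Implicit hydrogens by atom environment:
  5 × C (aromatic): 1 H each → 5
  3 × C: 2 H each → 6
  1 × C: 3 H
  1 × C (aromatic): no H
  Total hydrogens = 14.
Molecular formula: C10H14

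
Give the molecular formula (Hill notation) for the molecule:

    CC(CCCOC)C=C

C8H16O

Heavy atoms from the SMILES: 8 C, 1 O.
Implicit hydrogens by atom environment:
  4 × C: 2 H each → 8
  2 × C: 3 H each → 6
  2 × C: 1 H each → 2
  1 × O: no H
  Total hydrogens = 16.
Molecular formula: C8H16O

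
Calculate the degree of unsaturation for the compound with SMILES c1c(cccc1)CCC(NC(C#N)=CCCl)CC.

Molecular formula from the SMILES: C15H19ClN2.
DoU = (2C + 2 + N − H − X)/2 = (2·15 + 2 + 2 − 19 − 1)/2 = 14/2 = 7.
(Structurally: 1 ring(s) + 6 π bond(s) = 7.)

7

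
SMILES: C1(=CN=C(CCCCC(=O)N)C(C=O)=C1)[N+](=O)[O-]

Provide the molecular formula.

Heavy atoms from the SMILES: 11 C, 3 N, 4 O.
Implicit hydrogens by atom environment:
  4 × C: 2 H each → 8
  3 × C (aromatic): no H
  3 × O: no H
  2 × C (aromatic): 1 H each → 2
  1 × C: 1 H
  1 × C: no H
  1 × N: 2 H
  1 × N (aromatic): no H
  1 × N (charge +1): no H
  1 × O (charge -1): no H
  Total hydrogens = 13.
Molecular formula: C11H13N3O4

C11H13N3O4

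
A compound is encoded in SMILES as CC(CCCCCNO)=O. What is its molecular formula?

C7H15NO2

Heavy atoms from the SMILES: 7 C, 1 N, 2 O.
Implicit hydrogens by atom environment:
  5 × C: 2 H each → 10
  1 × C: 3 H
  1 × C: no H
  1 × N: 1 H
  1 × O: 1 H
  1 × O: no H
  Total hydrogens = 15.
Molecular formula: C7H15NO2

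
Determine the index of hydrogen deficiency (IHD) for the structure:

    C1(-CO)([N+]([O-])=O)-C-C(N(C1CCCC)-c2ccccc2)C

6

Molecular formula from the SMILES: C16H24N2O3.
DoU = (2C + 2 + N − H − X)/2 = (2·16 + 2 + 2 − 24 − 0)/2 = 12/2 = 6.
(Structurally: 2 ring(s) + 4 π bond(s) = 6.)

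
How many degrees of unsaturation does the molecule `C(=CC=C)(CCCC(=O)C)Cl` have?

Molecular formula from the SMILES: C9H13ClO.
DoU = (2C + 2 + N − H − X)/2 = (2·9 + 2 + 0 − 13 − 1)/2 = 6/2 = 3.
(Structurally: 0 ring(s) + 3 π bond(s) = 3.)

3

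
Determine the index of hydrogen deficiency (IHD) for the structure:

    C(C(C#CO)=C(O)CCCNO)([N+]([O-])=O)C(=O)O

Molecular formula from the SMILES: C9H12N2O7.
DoU = (2C + 2 + N − H − X)/2 = (2·9 + 2 + 2 − 12 − 0)/2 = 10/2 = 5.
(Structurally: 0 ring(s) + 5 π bond(s) = 5.)

5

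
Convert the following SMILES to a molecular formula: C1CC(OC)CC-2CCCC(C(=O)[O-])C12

Heavy atoms from the SMILES: 12 C, 3 O.
Implicit hydrogens by atom environment:
  6 × C: 2 H each → 12
  4 × C: 1 H each → 4
  2 × O: no H
  1 × C: 3 H
  1 × C: no H
  1 × O (charge -1): no H
  Total hydrogens = 19.
Net charge -1.
Molecular formula: C12H19O3-

C12H19O3-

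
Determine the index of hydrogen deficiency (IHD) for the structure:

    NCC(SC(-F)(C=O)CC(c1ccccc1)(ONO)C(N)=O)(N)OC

6

Molecular formula from the SMILES: C14H21FN4O5S.
DoU = (2C + 2 + N − H − X)/2 = (2·14 + 2 + 4 − 21 − 1)/2 = 12/2 = 6.
(Structurally: 1 ring(s) + 5 π bond(s) = 6.)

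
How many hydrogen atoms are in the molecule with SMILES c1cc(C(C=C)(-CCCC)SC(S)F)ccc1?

Hydrogens are implicit in SMILES; fill each atom to its normal valence:
  5 × C (aromatic): 1 H each → 5
  4 × C: 2 H each → 8
  2 × C: 1 H each → 2
  1 × C: 3 H
  1 × C: no H
  1 × C (aromatic): no H
  1 × F: no H
  1 × S: 1 H
  1 × S: no H
  Total hydrogens = 19.

19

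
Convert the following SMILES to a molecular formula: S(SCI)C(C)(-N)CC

C5H12INS2

Heavy atoms from the SMILES: 5 C, 1 I, 1 N, 2 S.
Implicit hydrogens by atom environment:
  2 × C: 3 H each → 6
  2 × C: 2 H each → 4
  2 × S: no H
  1 × C: no H
  1 × I: no H
  1 × N: 2 H
  Total hydrogens = 12.
Molecular formula: C5H12INS2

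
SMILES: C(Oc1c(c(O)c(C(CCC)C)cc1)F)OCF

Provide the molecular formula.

C13H18F2O3

Heavy atoms from the SMILES: 13 C, 2 F, 3 O.
Implicit hydrogens by atom environment:
  4 × C: 2 H each → 8
  4 × C (aromatic): no H
  2 × C: 3 H each → 6
  2 × C (aromatic): 1 H each → 2
  2 × F: no H
  2 × O: no H
  1 × C: 1 H
  1 × O: 1 H
  Total hydrogens = 18.
Molecular formula: C13H18F2O3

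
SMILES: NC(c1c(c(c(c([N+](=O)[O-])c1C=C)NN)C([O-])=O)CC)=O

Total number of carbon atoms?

12

The symbol for carbon appears 12 times in the SMILES. Lowercase c denotes aromatic carbon and counts toward C.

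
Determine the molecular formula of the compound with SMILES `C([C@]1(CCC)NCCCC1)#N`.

C9H16N2

Heavy atoms from the SMILES: 9 C, 2 N.
Implicit hydrogens by atom environment:
  6 × C: 2 H each → 12
  2 × C: no H
  1 × C: 3 H
  1 × N: 1 H
  1 × N: no H
  Total hydrogens = 16.
Molecular formula: C9H16N2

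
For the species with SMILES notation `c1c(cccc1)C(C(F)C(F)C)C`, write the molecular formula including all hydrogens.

Heavy atoms from the SMILES: 11 C, 2 F.
Implicit hydrogens by atom environment:
  5 × C (aromatic): 1 H each → 5
  3 × C: 1 H each → 3
  2 × C: 3 H each → 6
  2 × F: no H
  1 × C (aromatic): no H
  Total hydrogens = 14.
Molecular formula: C11H14F2

C11H14F2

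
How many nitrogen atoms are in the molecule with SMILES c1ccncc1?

The symbol for nitrogen appears 1 time in the SMILES.

1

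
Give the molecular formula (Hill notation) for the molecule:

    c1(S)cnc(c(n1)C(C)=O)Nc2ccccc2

Heavy atoms from the SMILES: 12 C, 3 N, 1 O, 1 S.
Implicit hydrogens by atom environment:
  6 × C (aromatic): 1 H each → 6
  4 × C (aromatic): no H
  2 × N (aromatic): no H
  1 × C: 3 H
  1 × C: no H
  1 × N: 1 H
  1 × O: no H
  1 × S: 1 H
  Total hydrogens = 11.
Molecular formula: C12H11N3OS

C12H11N3OS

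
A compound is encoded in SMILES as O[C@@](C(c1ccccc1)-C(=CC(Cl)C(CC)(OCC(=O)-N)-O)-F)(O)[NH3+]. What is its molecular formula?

Heavy atoms from the SMILES: 16 C, 1 Cl, 1 F, 2 N, 5 O.
Implicit hydrogens by atom environment:
  5 × C (aromatic): 1 H each → 5
  4 × C: no H
  3 × C: 1 H each → 3
  3 × O: 1 H each → 3
  2 × C: 2 H each → 4
  2 × O: no H
  1 × C: 3 H
  1 × C (aromatic): no H
  1 × Cl: no H
  1 × F: no H
  1 × N (charge +1): 3 H
  1 × N: 2 H
  Total hydrogens = 23.
Net charge +1.
Molecular formula: C16H23ClFN2O5+

C16H23ClFN2O5+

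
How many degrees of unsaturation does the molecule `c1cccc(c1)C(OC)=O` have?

5

Molecular formula from the SMILES: C8H8O2.
DoU = (2C + 2 + N − H − X)/2 = (2·8 + 2 + 0 − 8 − 0)/2 = 10/2 = 5.
(Structurally: 1 ring(s) + 4 π bond(s) = 5.)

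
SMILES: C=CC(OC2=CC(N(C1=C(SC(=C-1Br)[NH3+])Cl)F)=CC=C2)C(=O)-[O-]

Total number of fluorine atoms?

The symbol for fluorine appears 1 time in the SMILES.

1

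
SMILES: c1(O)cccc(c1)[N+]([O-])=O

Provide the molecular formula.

Heavy atoms from the SMILES: 6 C, 1 N, 3 O.
Implicit hydrogens by atom environment:
  4 × C (aromatic): 1 H each → 4
  2 × C (aromatic): no H
  1 × N (charge +1): no H
  1 × O: 1 H
  1 × O: no H
  1 × O (charge -1): no H
  Total hydrogens = 5.
Molecular formula: C6H5NO3

C6H5NO3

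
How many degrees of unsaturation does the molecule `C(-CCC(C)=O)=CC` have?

2

Molecular formula from the SMILES: C7H12O.
DoU = (2C + 2 + N − H − X)/2 = (2·7 + 2 + 0 − 12 − 0)/2 = 4/2 = 2.
(Structurally: 0 ring(s) + 2 π bond(s) = 2.)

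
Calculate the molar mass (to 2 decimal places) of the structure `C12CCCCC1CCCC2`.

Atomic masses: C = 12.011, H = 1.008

Molecular formula: C10H18.
M = 10×12.011 + 18×1.008 = 138.25 g/mol.

138.25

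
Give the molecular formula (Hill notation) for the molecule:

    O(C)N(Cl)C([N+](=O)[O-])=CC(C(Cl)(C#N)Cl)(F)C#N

C7H4Cl3FN4O3

Heavy atoms from the SMILES: 7 C, 3 Cl, 1 F, 4 N, 3 O.
Implicit hydrogens by atom environment:
  5 × C: no H
  3 × Cl: no H
  3 × N: no H
  2 × O: no H
  1 × C: 3 H
  1 × C: 1 H
  1 × F: no H
  1 × N (charge +1): no H
  1 × O (charge -1): no H
  Total hydrogens = 4.
Molecular formula: C7H4Cl3FN4O3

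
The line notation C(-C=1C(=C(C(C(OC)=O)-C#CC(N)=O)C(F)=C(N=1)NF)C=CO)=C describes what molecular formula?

C15H13F2N3O4

Heavy atoms from the SMILES: 15 C, 2 F, 3 N, 4 O.
Implicit hydrogens by atom environment:
  5 × C (aromatic): no H
  4 × C: 1 H each → 4
  4 × C: no H
  3 × O: no H
  2 × F: no H
  1 × C: 3 H
  1 × C: 2 H
  1 × N: 2 H
  1 × N: 1 H
  1 × N (aromatic): no H
  1 × O: 1 H
  Total hydrogens = 13.
Molecular formula: C15H13F2N3O4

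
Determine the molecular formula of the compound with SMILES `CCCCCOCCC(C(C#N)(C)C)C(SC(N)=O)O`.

C14H26N2O3S

Heavy atoms from the SMILES: 14 C, 2 N, 3 O, 1 S.
Implicit hydrogens by atom environment:
  6 × C: 2 H each → 12
  3 × C: 3 H each → 9
  3 × C: no H
  2 × C: 1 H each → 2
  2 × O: no H
  1 × N: 2 H
  1 × N: no H
  1 × O: 1 H
  1 × S: no H
  Total hydrogens = 26.
Molecular formula: C14H26N2O3S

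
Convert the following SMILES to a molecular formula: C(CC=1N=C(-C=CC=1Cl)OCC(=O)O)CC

C11H14ClNO3

Heavy atoms from the SMILES: 11 C, 1 Cl, 1 N, 3 O.
Implicit hydrogens by atom environment:
  4 × C: 2 H each → 8
  3 × C (aromatic): no H
  2 × C (aromatic): 1 H each → 2
  2 × O: no H
  1 × C: 3 H
  1 × C: no H
  1 × Cl: no H
  1 × N (aromatic): no H
  1 × O: 1 H
  Total hydrogens = 14.
Molecular formula: C11H14ClNO3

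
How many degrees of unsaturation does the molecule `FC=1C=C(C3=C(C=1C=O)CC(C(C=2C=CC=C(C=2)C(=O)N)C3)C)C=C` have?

12

Molecular formula from the SMILES: C21H20FNO2.
DoU = (2C + 2 + N − H − X)/2 = (2·21 + 2 + 1 − 20 − 1)/2 = 24/2 = 12.
(Structurally: 3 ring(s) + 9 π bond(s) = 12.)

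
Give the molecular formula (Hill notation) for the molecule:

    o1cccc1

C4H4O

Heavy atoms from the SMILES: 4 C, 1 O.
Implicit hydrogens by atom environment:
  4 × C (aromatic): 1 H each → 4
  1 × O (aromatic): no H
  Total hydrogens = 4.
Molecular formula: C4H4O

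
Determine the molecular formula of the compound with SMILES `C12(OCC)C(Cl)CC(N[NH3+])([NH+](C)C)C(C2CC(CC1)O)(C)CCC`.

Heavy atoms from the SMILES: 18 C, 1 Cl, 3 N, 2 O.
Implicit hydrogens by atom environment:
  7 × C: 2 H each → 14
  5 × C: 3 H each → 15
  3 × C: 1 H each → 3
  3 × C: no H
  1 × Cl: no H
  1 × N (charge +1): 3 H
  1 × N (charge +1): 1 H
  1 × N: 1 H
  1 × O: 1 H
  1 × O: no H
  Total hydrogens = 38.
Net charge +2.
Molecular formula: [C18H38ClN3O2]2+

[C18H38ClN3O2]2+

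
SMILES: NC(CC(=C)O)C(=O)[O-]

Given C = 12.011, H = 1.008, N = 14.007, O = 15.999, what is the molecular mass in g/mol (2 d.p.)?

130.12

Molecular formula: C5H8NO3-.
M = 5×12.011 + 8×1.008 + 1×14.007 + 3×15.999 = 130.12 g/mol.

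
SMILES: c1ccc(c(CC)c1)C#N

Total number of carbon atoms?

9

The symbol for carbon appears 9 times in the SMILES. Lowercase c denotes aromatic carbon and counts toward C.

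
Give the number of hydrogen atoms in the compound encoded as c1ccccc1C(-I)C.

9

Hydrogens are implicit in SMILES; fill each atom to its normal valence:
  5 × C (aromatic): 1 H each → 5
  1 × C: 3 H
  1 × C: 1 H
  1 × C (aromatic): no H
  1 × I: no H
  Total hydrogens = 9.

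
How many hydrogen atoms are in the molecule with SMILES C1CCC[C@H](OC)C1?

14

Hydrogens are implicit in SMILES; fill each atom to its normal valence:
  5 × C: 2 H each → 10
  1 × C: 3 H
  1 × C: 1 H
  1 × O: no H
  Total hydrogens = 14.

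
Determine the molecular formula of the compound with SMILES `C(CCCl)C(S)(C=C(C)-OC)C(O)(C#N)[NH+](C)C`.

C12H22ClN2O2S+

Heavy atoms from the SMILES: 12 C, 1 Cl, 2 N, 2 O, 1 S.
Implicit hydrogens by atom environment:
  4 × C: 3 H each → 12
  4 × C: no H
  3 × C: 2 H each → 6
  1 × C: 1 H
  1 × Cl: no H
  1 × N (charge +1): 1 H
  1 × N: no H
  1 × O: 1 H
  1 × O: no H
  1 × S: 1 H
  Total hydrogens = 22.
Net charge +1.
Molecular formula: C12H22ClN2O2S+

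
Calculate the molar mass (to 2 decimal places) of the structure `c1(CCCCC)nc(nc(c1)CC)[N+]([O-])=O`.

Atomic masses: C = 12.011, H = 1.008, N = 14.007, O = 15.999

Molecular formula: C11H17N3O2.
M = 11×12.011 + 17×1.008 + 3×14.007 + 2×15.999 = 223.28 g/mol.

223.28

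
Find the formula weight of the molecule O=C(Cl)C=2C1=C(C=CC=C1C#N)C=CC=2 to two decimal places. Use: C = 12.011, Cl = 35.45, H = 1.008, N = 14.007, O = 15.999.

215.64

Molecular formula: C12H6ClNO.
M = 12×12.011 + 1×35.45 + 6×1.008 + 1×14.007 + 1×15.999 = 215.64 g/mol.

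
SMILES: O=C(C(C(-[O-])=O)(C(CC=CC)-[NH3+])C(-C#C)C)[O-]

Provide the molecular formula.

C12H16NO4-

Heavy atoms from the SMILES: 12 C, 1 N, 4 O.
Implicit hydrogens by atom environment:
  5 × C: 1 H each → 5
  4 × C: no H
  2 × C: 3 H each → 6
  2 × O: no H
  2 × O (charge -1): no H
  1 × C: 2 H
  1 × N (charge +1): 3 H
  Total hydrogens = 16.
Net charge -1.
Molecular formula: C12H16NO4-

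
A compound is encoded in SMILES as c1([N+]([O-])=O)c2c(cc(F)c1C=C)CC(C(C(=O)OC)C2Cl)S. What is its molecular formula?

Heavy atoms from the SMILES: 14 C, 1 Cl, 1 F, 1 N, 4 O, 1 S.
Implicit hydrogens by atom environment:
  5 × C (aromatic): no H
  4 × C: 1 H each → 4
  3 × O: no H
  2 × C: 2 H each → 4
  1 × C: 3 H
  1 × C (aromatic): 1 H
  1 × C: no H
  1 × Cl: no H
  1 × F: no H
  1 × N (charge +1): no H
  1 × O (charge -1): no H
  1 × S: 1 H
  Total hydrogens = 13.
Molecular formula: C14H13ClFNO4S

C14H13ClFNO4S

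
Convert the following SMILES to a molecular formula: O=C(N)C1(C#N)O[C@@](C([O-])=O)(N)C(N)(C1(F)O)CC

C9H12FN4O5-

Heavy atoms from the SMILES: 9 C, 1 F, 4 N, 5 O.
Implicit hydrogens by atom environment:
  7 × C: no H
  3 × N: 2 H each → 6
  3 × O: no H
  1 × C: 3 H
  1 × C: 2 H
  1 × F: no H
  1 × N: no H
  1 × O: 1 H
  1 × O (charge -1): no H
  Total hydrogens = 12.
Net charge -1.
Molecular formula: C9H12FN4O5-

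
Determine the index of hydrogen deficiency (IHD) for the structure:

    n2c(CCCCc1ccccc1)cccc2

Molecular formula from the SMILES: C15H17N.
DoU = (2C + 2 + N − H − X)/2 = (2·15 + 2 + 1 − 17 − 0)/2 = 16/2 = 8.
(Structurally: 2 ring(s) + 6 π bond(s) = 8.)

8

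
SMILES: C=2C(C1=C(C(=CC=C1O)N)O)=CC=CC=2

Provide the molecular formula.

C12H11NO2

Heavy atoms from the SMILES: 12 C, 1 N, 2 O.
Implicit hydrogens by atom environment:
  7 × C (aromatic): 1 H each → 7
  5 × C (aromatic): no H
  2 × O: 1 H each → 2
  1 × N: 2 H
  Total hydrogens = 11.
Molecular formula: C12H11NO2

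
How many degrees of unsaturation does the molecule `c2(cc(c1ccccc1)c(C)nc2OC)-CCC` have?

8

Molecular formula from the SMILES: C16H19NO.
DoU = (2C + 2 + N − H − X)/2 = (2·16 + 2 + 1 − 19 − 0)/2 = 16/2 = 8.
(Structurally: 2 ring(s) + 6 π bond(s) = 8.)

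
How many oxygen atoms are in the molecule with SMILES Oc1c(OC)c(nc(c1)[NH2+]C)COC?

3

The symbol for oxygen appears 3 times in the SMILES.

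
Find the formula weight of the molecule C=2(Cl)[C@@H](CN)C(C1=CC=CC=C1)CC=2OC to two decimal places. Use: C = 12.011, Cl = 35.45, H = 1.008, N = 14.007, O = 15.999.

Molecular formula: C13H16ClNO.
M = 13×12.011 + 1×35.45 + 16×1.008 + 1×14.007 + 1×15.999 = 237.73 g/mol.

237.73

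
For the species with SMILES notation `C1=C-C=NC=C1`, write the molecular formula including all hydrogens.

C5H5N

Heavy atoms from the SMILES: 5 C, 1 N.
Implicit hydrogens by atom environment:
  5 × C (aromatic): 1 H each → 5
  1 × N (aromatic): no H
  Total hydrogens = 5.
Molecular formula: C5H5N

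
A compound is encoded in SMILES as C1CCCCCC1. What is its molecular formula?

Heavy atoms from the SMILES: 7 C.
Implicit hydrogens by atom environment:
  7 × C: 2 H each → 14
  Total hydrogens = 14.
Molecular formula: C7H14

C7H14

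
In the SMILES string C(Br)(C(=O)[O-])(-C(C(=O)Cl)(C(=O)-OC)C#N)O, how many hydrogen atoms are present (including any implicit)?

4

Hydrogens are implicit in SMILES; fill each atom to its normal valence:
  6 × C: no H
  4 × O: no H
  1 × Br: no H
  1 × C: 3 H
  1 × Cl: no H
  1 × N: no H
  1 × O: 1 H
  1 × O (charge -1): no H
  Total hydrogens = 4.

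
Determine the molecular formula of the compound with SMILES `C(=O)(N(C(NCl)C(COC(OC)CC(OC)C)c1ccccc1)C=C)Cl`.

C18H26Cl2N2O4

Heavy atoms from the SMILES: 18 C, 2 Cl, 2 N, 4 O.
Implicit hydrogens by atom environment:
  5 × C: 1 H each → 5
  5 × C (aromatic): 1 H each → 5
  4 × O: no H
  3 × C: 3 H each → 9
  3 × C: 2 H each → 6
  2 × Cl: no H
  1 × C: no H
  1 × C (aromatic): no H
  1 × N: 1 H
  1 × N: no H
  Total hydrogens = 26.
Molecular formula: C18H26Cl2N2O4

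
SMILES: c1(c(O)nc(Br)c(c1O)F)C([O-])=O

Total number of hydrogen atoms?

2

Hydrogens are implicit in SMILES; fill each atom to its normal valence:
  5 × C (aromatic): no H
  2 × O: 1 H each → 2
  1 × Br: no H
  1 × C: no H
  1 × F: no H
  1 × N (aromatic): no H
  1 × O: no H
  1 × O (charge -1): no H
  Total hydrogens = 2.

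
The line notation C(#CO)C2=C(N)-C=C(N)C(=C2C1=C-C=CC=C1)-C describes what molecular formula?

Heavy atoms from the SMILES: 15 C, 2 N, 1 O.
Implicit hydrogens by atom environment:
  6 × C (aromatic): 1 H each → 6
  6 × C (aromatic): no H
  2 × C: no H
  2 × N: 2 H each → 4
  1 × C: 3 H
  1 × O: 1 H
  Total hydrogens = 14.
Molecular formula: C15H14N2O

C15H14N2O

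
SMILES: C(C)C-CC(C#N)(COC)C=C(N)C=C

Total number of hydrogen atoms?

20

Hydrogens are implicit in SMILES; fill each atom to its normal valence:
  5 × C: 2 H each → 10
  3 × C: no H
  2 × C: 3 H each → 6
  2 × C: 1 H each → 2
  1 × N: 2 H
  1 × N: no H
  1 × O: no H
  Total hydrogens = 20.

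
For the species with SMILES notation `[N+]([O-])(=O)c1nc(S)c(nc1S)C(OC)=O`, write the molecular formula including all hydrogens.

C6H5N3O4S2

Heavy atoms from the SMILES: 6 C, 3 N, 4 O, 2 S.
Implicit hydrogens by atom environment:
  4 × C (aromatic): no H
  3 × O: no H
  2 × N (aromatic): no H
  2 × S: 1 H each → 2
  1 × C: 3 H
  1 × C: no H
  1 × N (charge +1): no H
  1 × O (charge -1): no H
  Total hydrogens = 5.
Molecular formula: C6H5N3O4S2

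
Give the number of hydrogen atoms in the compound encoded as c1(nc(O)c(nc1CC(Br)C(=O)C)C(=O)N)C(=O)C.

12

Hydrogens are implicit in SMILES; fill each atom to its normal valence:
  4 × C (aromatic): no H
  3 × C: no H
  3 × O: no H
  2 × C: 3 H each → 6
  2 × N (aromatic): no H
  1 × Br: no H
  1 × C: 2 H
  1 × C: 1 H
  1 × N: 2 H
  1 × O: 1 H
  Total hydrogens = 12.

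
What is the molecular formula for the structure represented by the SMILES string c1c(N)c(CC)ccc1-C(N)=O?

Heavy atoms from the SMILES: 9 C, 2 N, 1 O.
Implicit hydrogens by atom environment:
  3 × C (aromatic): 1 H each → 3
  3 × C (aromatic): no H
  2 × N: 2 H each → 4
  1 × C: 3 H
  1 × C: 2 H
  1 × C: no H
  1 × O: no H
  Total hydrogens = 12.
Molecular formula: C9H12N2O

C9H12N2O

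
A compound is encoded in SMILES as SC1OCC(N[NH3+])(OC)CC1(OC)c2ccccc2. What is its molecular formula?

Heavy atoms from the SMILES: 13 C, 2 N, 3 O, 1 S.
Implicit hydrogens by atom environment:
  5 × C (aromatic): 1 H each → 5
  3 × O: no H
  2 × C: 3 H each → 6
  2 × C: 2 H each → 4
  2 × C: no H
  1 × C: 1 H
  1 × C (aromatic): no H
  1 × N (charge +1): 3 H
  1 × N: 1 H
  1 × S: 1 H
  Total hydrogens = 21.
Net charge +1.
Molecular formula: C13H21N2O3S+

C13H21N2O3S+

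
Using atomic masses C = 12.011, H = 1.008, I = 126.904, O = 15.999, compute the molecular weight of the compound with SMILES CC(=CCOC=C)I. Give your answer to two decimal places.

Molecular formula: C6H9IO.
M = 6×12.011 + 9×1.008 + 1×126.904 + 1×15.999 = 224.04 g/mol.

224.04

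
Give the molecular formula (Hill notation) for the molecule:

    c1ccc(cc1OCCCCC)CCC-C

Heavy atoms from the SMILES: 15 C, 1 O.
Implicit hydrogens by atom environment:
  7 × C: 2 H each → 14
  4 × C (aromatic): 1 H each → 4
  2 × C: 3 H each → 6
  2 × C (aromatic): no H
  1 × O: no H
  Total hydrogens = 24.
Molecular formula: C15H24O

C15H24O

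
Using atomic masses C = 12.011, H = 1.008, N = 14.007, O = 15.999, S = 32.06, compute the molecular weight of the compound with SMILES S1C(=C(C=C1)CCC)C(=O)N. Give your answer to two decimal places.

Molecular formula: C8H11NOS.
M = 8×12.011 + 11×1.008 + 1×14.007 + 1×15.999 + 1×32.06 = 169.24 g/mol.

169.24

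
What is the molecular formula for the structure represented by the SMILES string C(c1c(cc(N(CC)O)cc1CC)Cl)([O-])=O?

Heavy atoms from the SMILES: 11 C, 1 Cl, 1 N, 3 O.
Implicit hydrogens by atom environment:
  4 × C (aromatic): no H
  2 × C: 3 H each → 6
  2 × C: 2 H each → 4
  2 × C (aromatic): 1 H each → 2
  1 × C: no H
  1 × Cl: no H
  1 × N: no H
  1 × O: 1 H
  1 × O: no H
  1 × O (charge -1): no H
  Total hydrogens = 13.
Net charge -1.
Molecular formula: C11H13ClNO3-

C11H13ClNO3-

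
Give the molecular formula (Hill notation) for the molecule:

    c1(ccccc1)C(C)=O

C8H8O

Heavy atoms from the SMILES: 8 C, 1 O.
Implicit hydrogens by atom environment:
  5 × C (aromatic): 1 H each → 5
  1 × C: 3 H
  1 × C (aromatic): no H
  1 × C: no H
  1 × O: no H
  Total hydrogens = 8.
Molecular formula: C8H8O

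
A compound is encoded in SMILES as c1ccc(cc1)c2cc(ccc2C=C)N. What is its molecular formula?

Heavy atoms from the SMILES: 14 C, 1 N.
Implicit hydrogens by atom environment:
  8 × C (aromatic): 1 H each → 8
  4 × C (aromatic): no H
  1 × C: 2 H
  1 × C: 1 H
  1 × N: 2 H
  Total hydrogens = 13.
Molecular formula: C14H13N

C14H13N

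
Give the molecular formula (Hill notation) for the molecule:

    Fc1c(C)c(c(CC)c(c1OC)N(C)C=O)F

Heavy atoms from the SMILES: 12 C, 2 F, 1 N, 2 O.
Implicit hydrogens by atom environment:
  6 × C (aromatic): no H
  4 × C: 3 H each → 12
  2 × F: no H
  2 × O: no H
  1 × C: 2 H
  1 × C: 1 H
  1 × N: no H
  Total hydrogens = 15.
Molecular formula: C12H15F2NO2

C12H15F2NO2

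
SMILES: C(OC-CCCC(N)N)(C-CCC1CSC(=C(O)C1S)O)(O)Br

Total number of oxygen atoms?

The symbol for oxygen appears 4 times in the SMILES.

4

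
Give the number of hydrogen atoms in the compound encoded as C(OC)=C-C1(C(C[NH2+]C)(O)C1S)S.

16

Hydrogens are implicit in SMILES; fill each atom to its normal valence:
  3 × C: 1 H each → 3
  2 × C: 3 H each → 6
  2 × C: no H
  2 × S: 1 H each → 2
  1 × C: 2 H
  1 × N (charge +1): 2 H
  1 × O: 1 H
  1 × O: no H
  Total hydrogens = 16.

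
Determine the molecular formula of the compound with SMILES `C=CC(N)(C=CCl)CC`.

Heavy atoms from the SMILES: 7 C, 1 Cl, 1 N.
Implicit hydrogens by atom environment:
  3 × C: 1 H each → 3
  2 × C: 2 H each → 4
  1 × C: 3 H
  1 × C: no H
  1 × Cl: no H
  1 × N: 2 H
  Total hydrogens = 12.
Molecular formula: C7H12ClN

C7H12ClN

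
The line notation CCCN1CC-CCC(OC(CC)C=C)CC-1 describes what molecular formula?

Heavy atoms from the SMILES: 15 C, 1 N, 1 O.
Implicit hydrogens by atom environment:
  10 × C: 2 H each → 20
  3 × C: 1 H each → 3
  2 × C: 3 H each → 6
  1 × N: no H
  1 × O: no H
  Total hydrogens = 29.
Molecular formula: C15H29NO

C15H29NO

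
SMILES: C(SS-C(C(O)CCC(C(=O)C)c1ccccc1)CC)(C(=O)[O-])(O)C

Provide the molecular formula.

C18H25O5S2-

Heavy atoms from the SMILES: 18 C, 5 O, 2 S.
Implicit hydrogens by atom environment:
  5 × C (aromatic): 1 H each → 5
  3 × C: 3 H each → 9
  3 × C: 2 H each → 6
  3 × C: 1 H each → 3
  3 × C: no H
  2 × O: 1 H each → 2
  2 × O: no H
  2 × S: no H
  1 × C (aromatic): no H
  1 × O (charge -1): no H
  Total hydrogens = 25.
Net charge -1.
Molecular formula: C18H25O5S2-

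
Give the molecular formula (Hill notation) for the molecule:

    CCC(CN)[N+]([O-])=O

Heavy atoms from the SMILES: 4 C, 2 N, 2 O.
Implicit hydrogens by atom environment:
  2 × C: 2 H each → 4
  1 × C: 3 H
  1 × C: 1 H
  1 × N: 2 H
  1 × N (charge +1): no H
  1 × O: no H
  1 × O (charge -1): no H
  Total hydrogens = 10.
Molecular formula: C4H10N2O2

C4H10N2O2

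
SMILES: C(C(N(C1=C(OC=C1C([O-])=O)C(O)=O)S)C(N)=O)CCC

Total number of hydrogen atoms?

15

Hydrogens are implicit in SMILES; fill each atom to its normal valence:
  3 × C: 2 H each → 6
  3 × C (aromatic): no H
  3 × C: no H
  3 × O: no H
  1 × C: 3 H
  1 × C (aromatic): 1 H
  1 × C: 1 H
  1 × N: 2 H
  1 × N: no H
  1 × O: 1 H
  1 × O (aromatic): no H
  1 × O (charge -1): no H
  1 × S: 1 H
  Total hydrogens = 15.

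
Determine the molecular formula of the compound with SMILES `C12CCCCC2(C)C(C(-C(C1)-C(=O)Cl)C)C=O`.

C14H21ClO2

Heavy atoms from the SMILES: 14 C, 1 Cl, 2 O.
Implicit hydrogens by atom environment:
  5 × C: 2 H each → 10
  5 × C: 1 H each → 5
  2 × C: 3 H each → 6
  2 × C: no H
  2 × O: no H
  1 × Cl: no H
  Total hydrogens = 21.
Molecular formula: C14H21ClO2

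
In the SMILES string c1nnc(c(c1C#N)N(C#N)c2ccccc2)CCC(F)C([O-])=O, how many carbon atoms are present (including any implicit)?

16

The symbol for carbon appears 16 times in the SMILES. Lowercase c denotes aromatic carbon and counts toward C.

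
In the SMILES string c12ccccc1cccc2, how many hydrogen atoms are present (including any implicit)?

8

Hydrogens are implicit in SMILES; fill each atom to its normal valence:
  8 × C (aromatic): 1 H each → 8
  2 × C (aromatic): no H
  Total hydrogens = 8.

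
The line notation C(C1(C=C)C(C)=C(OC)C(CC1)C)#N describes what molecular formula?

C12H17NO

Heavy atoms from the SMILES: 12 C, 1 N, 1 O.
Implicit hydrogens by atom environment:
  4 × C: no H
  3 × C: 3 H each → 9
  3 × C: 2 H each → 6
  2 × C: 1 H each → 2
  1 × N: no H
  1 × O: no H
  Total hydrogens = 17.
Molecular formula: C12H17NO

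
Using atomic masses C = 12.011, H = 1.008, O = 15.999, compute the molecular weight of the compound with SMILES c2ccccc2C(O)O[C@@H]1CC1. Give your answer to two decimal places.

164.20

Molecular formula: C10H12O2.
M = 10×12.011 + 12×1.008 + 2×15.999 = 164.20 g/mol.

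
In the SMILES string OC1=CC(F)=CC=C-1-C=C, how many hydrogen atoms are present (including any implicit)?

Hydrogens are implicit in SMILES; fill each atom to its normal valence:
  3 × C (aromatic): 1 H each → 3
  3 × C (aromatic): no H
  1 × C: 2 H
  1 × C: 1 H
  1 × F: no H
  1 × O: 1 H
  Total hydrogens = 7.

7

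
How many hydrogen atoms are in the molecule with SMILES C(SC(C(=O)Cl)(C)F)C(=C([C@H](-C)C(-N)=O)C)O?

Hydrogens are implicit in SMILES; fill each atom to its normal valence:
  5 × C: no H
  3 × C: 3 H each → 9
  2 × O: no H
  1 × C: 2 H
  1 × C: 1 H
  1 × Cl: no H
  1 × F: no H
  1 × N: 2 H
  1 × O: 1 H
  1 × S: no H
  Total hydrogens = 15.

15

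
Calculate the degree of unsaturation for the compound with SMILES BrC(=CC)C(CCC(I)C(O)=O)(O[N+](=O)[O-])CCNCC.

Molecular formula from the SMILES: C12H20BrIN2O5.
DoU = (2C + 2 + N − H − X)/2 = (2·12 + 2 + 2 − 20 − 2)/2 = 6/2 = 3.
(Structurally: 0 ring(s) + 3 π bond(s) = 3.)

3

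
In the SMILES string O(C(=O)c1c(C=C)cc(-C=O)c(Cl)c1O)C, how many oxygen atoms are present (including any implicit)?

The symbol for oxygen appears 4 times in the SMILES.

4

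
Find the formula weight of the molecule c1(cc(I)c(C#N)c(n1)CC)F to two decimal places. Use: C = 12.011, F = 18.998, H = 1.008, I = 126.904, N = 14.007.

276.05

Molecular formula: C8H6FIN2.
M = 8×12.011 + 1×18.998 + 6×1.008 + 1×126.904 + 2×14.007 = 276.05 g/mol.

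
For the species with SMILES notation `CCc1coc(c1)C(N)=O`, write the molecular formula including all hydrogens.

C7H9NO2

Heavy atoms from the SMILES: 7 C, 1 N, 2 O.
Implicit hydrogens by atom environment:
  2 × C (aromatic): 1 H each → 2
  2 × C (aromatic): no H
  1 × C: 3 H
  1 × C: 2 H
  1 × C: no H
  1 × N: 2 H
  1 × O (aromatic): no H
  1 × O: no H
  Total hydrogens = 9.
Molecular formula: C7H9NO2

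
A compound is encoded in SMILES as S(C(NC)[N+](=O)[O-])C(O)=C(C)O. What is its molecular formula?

Heavy atoms from the SMILES: 5 C, 2 N, 4 O, 1 S.
Implicit hydrogens by atom environment:
  2 × C: 3 H each → 6
  2 × C: no H
  2 × O: 1 H each → 2
  1 × C: 1 H
  1 × N: 1 H
  1 × N (charge +1): no H
  1 × O: no H
  1 × O (charge -1): no H
  1 × S: no H
  Total hydrogens = 10.
Molecular formula: C5H10N2O4S

C5H10N2O4S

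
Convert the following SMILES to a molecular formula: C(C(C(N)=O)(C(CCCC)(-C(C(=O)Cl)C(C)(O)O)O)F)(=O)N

Heavy atoms from the SMILES: 12 C, 1 Cl, 1 F, 2 N, 6 O.
Implicit hydrogens by atom environment:
  6 × C: no H
  3 × C: 2 H each → 6
  3 × O: 1 H each → 3
  3 × O: no H
  2 × C: 3 H each → 6
  2 × N: 2 H each → 4
  1 × C: 1 H
  1 × Cl: no H
  1 × F: no H
  Total hydrogens = 20.
Molecular formula: C12H20ClFN2O6

C12H20ClFN2O6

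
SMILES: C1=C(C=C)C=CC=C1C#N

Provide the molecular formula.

C9H7N

Heavy atoms from the SMILES: 9 C, 1 N.
Implicit hydrogens by atom environment:
  4 × C (aromatic): 1 H each → 4
  2 × C (aromatic): no H
  1 × C: 2 H
  1 × C: 1 H
  1 × C: no H
  1 × N: no H
  Total hydrogens = 7.
Molecular formula: C9H7N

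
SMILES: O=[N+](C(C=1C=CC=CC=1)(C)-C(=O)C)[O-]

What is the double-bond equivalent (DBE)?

Molecular formula from the SMILES: C10H11NO3.
DoU = (2C + 2 + N − H − X)/2 = (2·10 + 2 + 1 − 11 − 0)/2 = 12/2 = 6.
(Structurally: 1 ring(s) + 5 π bond(s) = 6.)

6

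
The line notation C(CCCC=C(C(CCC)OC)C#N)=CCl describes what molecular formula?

C13H20ClNO

Heavy atoms from the SMILES: 13 C, 1 Cl, 1 N, 1 O.
Implicit hydrogens by atom environment:
  5 × C: 2 H each → 10
  4 × C: 1 H each → 4
  2 × C: 3 H each → 6
  2 × C: no H
  1 × Cl: no H
  1 × N: no H
  1 × O: no H
  Total hydrogens = 20.
Molecular formula: C13H20ClNO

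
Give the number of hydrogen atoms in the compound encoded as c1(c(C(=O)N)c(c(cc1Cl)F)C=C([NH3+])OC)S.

11

Hydrogens are implicit in SMILES; fill each atom to its normal valence:
  5 × C (aromatic): no H
  2 × C: no H
  2 × O: no H
  1 × C: 3 H
  1 × C (aromatic): 1 H
  1 × C: 1 H
  1 × Cl: no H
  1 × F: no H
  1 × N (charge +1): 3 H
  1 × N: 2 H
  1 × S: 1 H
  Total hydrogens = 11.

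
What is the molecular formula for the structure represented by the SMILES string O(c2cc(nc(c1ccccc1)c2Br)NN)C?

C12H12BrN3O

Heavy atoms from the SMILES: 1 Br, 12 C, 3 N, 1 O.
Implicit hydrogens by atom environment:
  6 × C (aromatic): 1 H each → 6
  5 × C (aromatic): no H
  1 × Br: no H
  1 × C: 3 H
  1 × N: 2 H
  1 × N: 1 H
  1 × N (aromatic): no H
  1 × O: no H
  Total hydrogens = 12.
Molecular formula: C12H12BrN3O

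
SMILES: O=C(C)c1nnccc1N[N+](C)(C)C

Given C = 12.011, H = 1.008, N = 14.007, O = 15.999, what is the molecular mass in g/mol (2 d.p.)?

Molecular formula: C9H15N4O+.
M = 9×12.011 + 15×1.008 + 4×14.007 + 1×15.999 = 195.25 g/mol.

195.25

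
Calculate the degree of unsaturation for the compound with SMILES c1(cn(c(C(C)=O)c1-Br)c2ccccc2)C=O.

9

Molecular formula from the SMILES: C13H10BrNO2.
DoU = (2C + 2 + N − H − X)/2 = (2·13 + 2 + 1 − 10 − 1)/2 = 18/2 = 9.
(Structurally: 2 ring(s) + 7 π bond(s) = 9.)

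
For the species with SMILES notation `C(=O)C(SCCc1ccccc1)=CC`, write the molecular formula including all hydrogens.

Heavy atoms from the SMILES: 12 C, 1 O, 1 S.
Implicit hydrogens by atom environment:
  5 × C (aromatic): 1 H each → 5
  2 × C: 2 H each → 4
  2 × C: 1 H each → 2
  1 × C: 3 H
  1 × C: no H
  1 × C (aromatic): no H
  1 × O: no H
  1 × S: no H
  Total hydrogens = 14.
Molecular formula: C12H14OS

C12H14OS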